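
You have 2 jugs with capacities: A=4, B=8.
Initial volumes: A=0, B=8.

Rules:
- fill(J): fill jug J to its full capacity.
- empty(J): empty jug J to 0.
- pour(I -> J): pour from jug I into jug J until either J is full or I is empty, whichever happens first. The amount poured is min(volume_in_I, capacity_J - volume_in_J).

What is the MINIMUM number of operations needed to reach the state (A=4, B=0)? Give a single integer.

BFS from (A=0, B=8). One shortest path:
  1. fill(A) -> (A=4 B=8)
  2. empty(B) -> (A=4 B=0)
Reached target in 2 moves.

Answer: 2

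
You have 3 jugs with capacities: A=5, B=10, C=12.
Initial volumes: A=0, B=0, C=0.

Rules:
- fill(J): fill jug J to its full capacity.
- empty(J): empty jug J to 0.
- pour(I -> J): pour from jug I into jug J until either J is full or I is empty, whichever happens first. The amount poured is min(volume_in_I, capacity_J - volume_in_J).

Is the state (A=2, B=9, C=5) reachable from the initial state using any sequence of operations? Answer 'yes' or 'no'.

BFS explored all 462 reachable states.
Reachable set includes: (0,0,0), (0,0,1), (0,0,2), (0,0,3), (0,0,4), (0,0,5), (0,0,6), (0,0,7), (0,0,8), (0,0,9), (0,0,10), (0,0,11) ...
Target (A=2, B=9, C=5) not in reachable set → no.

Answer: no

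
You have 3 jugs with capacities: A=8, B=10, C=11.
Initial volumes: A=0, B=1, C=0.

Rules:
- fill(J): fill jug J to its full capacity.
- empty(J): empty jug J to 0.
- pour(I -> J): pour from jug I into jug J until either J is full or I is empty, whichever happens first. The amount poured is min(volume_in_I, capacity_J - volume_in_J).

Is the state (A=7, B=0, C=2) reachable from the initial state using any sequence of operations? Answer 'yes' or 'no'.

BFS from (A=0, B=1, C=0):
  1. fill(B) -> (A=0 B=10 C=0)
  2. pour(B -> C) -> (A=0 B=0 C=10)
  3. fill(B) -> (A=0 B=10 C=10)
  4. pour(B -> A) -> (A=8 B=2 C=10)
  5. pour(A -> C) -> (A=7 B=2 C=11)
  6. empty(C) -> (A=7 B=2 C=0)
  7. pour(B -> C) -> (A=7 B=0 C=2)
Target reached → yes.

Answer: yes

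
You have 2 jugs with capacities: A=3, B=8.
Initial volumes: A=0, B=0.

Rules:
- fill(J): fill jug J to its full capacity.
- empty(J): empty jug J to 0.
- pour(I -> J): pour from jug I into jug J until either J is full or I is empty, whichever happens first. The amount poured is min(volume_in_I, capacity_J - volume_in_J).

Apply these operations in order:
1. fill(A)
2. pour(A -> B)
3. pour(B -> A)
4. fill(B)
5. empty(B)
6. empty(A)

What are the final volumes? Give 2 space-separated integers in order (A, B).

Step 1: fill(A) -> (A=3 B=0)
Step 2: pour(A -> B) -> (A=0 B=3)
Step 3: pour(B -> A) -> (A=3 B=0)
Step 4: fill(B) -> (A=3 B=8)
Step 5: empty(B) -> (A=3 B=0)
Step 6: empty(A) -> (A=0 B=0)

Answer: 0 0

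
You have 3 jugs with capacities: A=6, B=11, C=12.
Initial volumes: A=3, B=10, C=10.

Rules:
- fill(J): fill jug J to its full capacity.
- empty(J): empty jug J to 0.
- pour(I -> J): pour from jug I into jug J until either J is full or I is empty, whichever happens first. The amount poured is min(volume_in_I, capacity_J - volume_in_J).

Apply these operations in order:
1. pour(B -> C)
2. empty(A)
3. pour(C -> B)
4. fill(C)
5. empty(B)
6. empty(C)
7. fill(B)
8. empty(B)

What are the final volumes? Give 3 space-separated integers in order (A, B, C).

Step 1: pour(B -> C) -> (A=3 B=8 C=12)
Step 2: empty(A) -> (A=0 B=8 C=12)
Step 3: pour(C -> B) -> (A=0 B=11 C=9)
Step 4: fill(C) -> (A=0 B=11 C=12)
Step 5: empty(B) -> (A=0 B=0 C=12)
Step 6: empty(C) -> (A=0 B=0 C=0)
Step 7: fill(B) -> (A=0 B=11 C=0)
Step 8: empty(B) -> (A=0 B=0 C=0)

Answer: 0 0 0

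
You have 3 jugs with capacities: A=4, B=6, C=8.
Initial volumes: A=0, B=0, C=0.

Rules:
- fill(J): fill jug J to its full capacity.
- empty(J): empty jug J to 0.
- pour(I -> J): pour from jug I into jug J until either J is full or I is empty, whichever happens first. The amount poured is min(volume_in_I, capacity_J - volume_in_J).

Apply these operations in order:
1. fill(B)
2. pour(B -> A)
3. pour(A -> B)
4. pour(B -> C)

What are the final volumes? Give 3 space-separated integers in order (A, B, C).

Answer: 0 0 6

Derivation:
Step 1: fill(B) -> (A=0 B=6 C=0)
Step 2: pour(B -> A) -> (A=4 B=2 C=0)
Step 3: pour(A -> B) -> (A=0 B=6 C=0)
Step 4: pour(B -> C) -> (A=0 B=0 C=6)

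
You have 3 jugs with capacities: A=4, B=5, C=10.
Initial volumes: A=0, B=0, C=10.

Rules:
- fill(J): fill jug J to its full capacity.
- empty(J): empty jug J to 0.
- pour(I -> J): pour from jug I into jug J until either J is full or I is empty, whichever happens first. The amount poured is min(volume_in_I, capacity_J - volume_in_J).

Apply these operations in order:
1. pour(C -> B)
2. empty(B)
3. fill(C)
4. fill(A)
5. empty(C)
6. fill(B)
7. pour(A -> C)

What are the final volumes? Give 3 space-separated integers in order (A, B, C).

Step 1: pour(C -> B) -> (A=0 B=5 C=5)
Step 2: empty(B) -> (A=0 B=0 C=5)
Step 3: fill(C) -> (A=0 B=0 C=10)
Step 4: fill(A) -> (A=4 B=0 C=10)
Step 5: empty(C) -> (A=4 B=0 C=0)
Step 6: fill(B) -> (A=4 B=5 C=0)
Step 7: pour(A -> C) -> (A=0 B=5 C=4)

Answer: 0 5 4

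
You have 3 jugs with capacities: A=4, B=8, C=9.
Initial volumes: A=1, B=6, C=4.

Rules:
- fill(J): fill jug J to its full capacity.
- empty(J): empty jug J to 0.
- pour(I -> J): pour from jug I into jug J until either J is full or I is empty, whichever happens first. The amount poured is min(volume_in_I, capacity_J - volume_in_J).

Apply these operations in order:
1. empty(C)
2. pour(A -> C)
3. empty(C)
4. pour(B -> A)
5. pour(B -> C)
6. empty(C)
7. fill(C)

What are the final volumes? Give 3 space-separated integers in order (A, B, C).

Answer: 4 0 9

Derivation:
Step 1: empty(C) -> (A=1 B=6 C=0)
Step 2: pour(A -> C) -> (A=0 B=6 C=1)
Step 3: empty(C) -> (A=0 B=6 C=0)
Step 4: pour(B -> A) -> (A=4 B=2 C=0)
Step 5: pour(B -> C) -> (A=4 B=0 C=2)
Step 6: empty(C) -> (A=4 B=0 C=0)
Step 7: fill(C) -> (A=4 B=0 C=9)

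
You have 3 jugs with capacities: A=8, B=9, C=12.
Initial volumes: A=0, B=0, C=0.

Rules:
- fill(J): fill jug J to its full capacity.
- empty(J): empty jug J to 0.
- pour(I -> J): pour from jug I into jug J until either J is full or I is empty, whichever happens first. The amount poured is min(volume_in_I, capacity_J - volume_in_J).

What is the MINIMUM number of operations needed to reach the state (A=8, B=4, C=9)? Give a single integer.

BFS from (A=0, B=0, C=0). One shortest path:
  1. fill(C) -> (A=0 B=0 C=12)
  2. pour(C -> B) -> (A=0 B=9 C=3)
  3. pour(C -> A) -> (A=3 B=9 C=0)
  4. pour(B -> C) -> (A=3 B=0 C=9)
  5. fill(B) -> (A=3 B=9 C=9)
  6. pour(B -> A) -> (A=8 B=4 C=9)
Reached target in 6 moves.

Answer: 6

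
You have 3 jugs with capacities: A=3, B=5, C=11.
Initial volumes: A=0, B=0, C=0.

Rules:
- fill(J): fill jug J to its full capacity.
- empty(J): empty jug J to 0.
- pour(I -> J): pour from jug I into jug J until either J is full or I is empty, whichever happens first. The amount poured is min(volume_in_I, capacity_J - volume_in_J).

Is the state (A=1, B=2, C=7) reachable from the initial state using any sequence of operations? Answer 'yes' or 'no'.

Answer: no

Derivation:
BFS explored all 208 reachable states.
Reachable set includes: (0,0,0), (0,0,1), (0,0,2), (0,0,3), (0,0,4), (0,0,5), (0,0,6), (0,0,7), (0,0,8), (0,0,9), (0,0,10), (0,0,11) ...
Target (A=1, B=2, C=7) not in reachable set → no.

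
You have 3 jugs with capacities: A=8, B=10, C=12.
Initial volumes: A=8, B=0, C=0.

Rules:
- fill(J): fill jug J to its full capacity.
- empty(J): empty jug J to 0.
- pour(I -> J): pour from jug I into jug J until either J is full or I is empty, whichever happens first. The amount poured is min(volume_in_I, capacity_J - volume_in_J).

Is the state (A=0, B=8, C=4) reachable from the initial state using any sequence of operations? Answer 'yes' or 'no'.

Answer: yes

Derivation:
BFS from (A=8, B=0, C=0):
  1. empty(A) -> (A=0 B=0 C=0)
  2. fill(C) -> (A=0 B=0 C=12)
  3. pour(C -> A) -> (A=8 B=0 C=4)
  4. pour(A -> B) -> (A=0 B=8 C=4)
Target reached → yes.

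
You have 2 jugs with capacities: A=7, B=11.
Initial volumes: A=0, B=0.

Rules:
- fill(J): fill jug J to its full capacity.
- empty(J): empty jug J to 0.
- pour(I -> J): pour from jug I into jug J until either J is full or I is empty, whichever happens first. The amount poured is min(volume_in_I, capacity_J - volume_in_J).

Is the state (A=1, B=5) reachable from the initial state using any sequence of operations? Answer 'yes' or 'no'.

Answer: no

Derivation:
BFS explored all 36 reachable states.
Reachable set includes: (0,0), (0,1), (0,2), (0,3), (0,4), (0,5), (0,6), (0,7), (0,8), (0,9), (0,10), (0,11) ...
Target (A=1, B=5) not in reachable set → no.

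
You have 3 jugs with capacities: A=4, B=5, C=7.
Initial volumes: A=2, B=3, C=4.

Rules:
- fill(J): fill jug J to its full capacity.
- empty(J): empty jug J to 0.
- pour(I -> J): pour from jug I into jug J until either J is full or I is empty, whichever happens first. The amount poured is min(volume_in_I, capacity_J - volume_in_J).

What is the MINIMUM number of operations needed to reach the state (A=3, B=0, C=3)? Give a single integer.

Answer: 5

Derivation:
BFS from (A=2, B=3, C=4). One shortest path:
  1. empty(A) -> (A=0 B=3 C=4)
  2. fill(C) -> (A=0 B=3 C=7)
  3. pour(C -> A) -> (A=4 B=3 C=3)
  4. empty(A) -> (A=0 B=3 C=3)
  5. pour(B -> A) -> (A=3 B=0 C=3)
Reached target in 5 moves.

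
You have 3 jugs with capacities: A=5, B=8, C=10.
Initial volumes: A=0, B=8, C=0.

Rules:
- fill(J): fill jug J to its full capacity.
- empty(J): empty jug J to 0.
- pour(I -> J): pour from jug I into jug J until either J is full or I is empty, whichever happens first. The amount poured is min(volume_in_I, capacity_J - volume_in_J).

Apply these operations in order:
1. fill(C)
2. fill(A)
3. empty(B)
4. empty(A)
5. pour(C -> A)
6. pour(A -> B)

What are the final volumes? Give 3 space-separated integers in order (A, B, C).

Answer: 0 5 5

Derivation:
Step 1: fill(C) -> (A=0 B=8 C=10)
Step 2: fill(A) -> (A=5 B=8 C=10)
Step 3: empty(B) -> (A=5 B=0 C=10)
Step 4: empty(A) -> (A=0 B=0 C=10)
Step 5: pour(C -> A) -> (A=5 B=0 C=5)
Step 6: pour(A -> B) -> (A=0 B=5 C=5)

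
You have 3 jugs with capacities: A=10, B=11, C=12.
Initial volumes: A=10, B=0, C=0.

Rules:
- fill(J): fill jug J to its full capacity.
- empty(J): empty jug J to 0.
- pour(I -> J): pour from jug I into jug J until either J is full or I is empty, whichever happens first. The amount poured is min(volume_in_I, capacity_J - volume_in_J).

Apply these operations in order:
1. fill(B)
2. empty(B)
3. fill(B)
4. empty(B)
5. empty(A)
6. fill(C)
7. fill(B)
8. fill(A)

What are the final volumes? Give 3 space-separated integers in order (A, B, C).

Answer: 10 11 12

Derivation:
Step 1: fill(B) -> (A=10 B=11 C=0)
Step 2: empty(B) -> (A=10 B=0 C=0)
Step 3: fill(B) -> (A=10 B=11 C=0)
Step 4: empty(B) -> (A=10 B=0 C=0)
Step 5: empty(A) -> (A=0 B=0 C=0)
Step 6: fill(C) -> (A=0 B=0 C=12)
Step 7: fill(B) -> (A=0 B=11 C=12)
Step 8: fill(A) -> (A=10 B=11 C=12)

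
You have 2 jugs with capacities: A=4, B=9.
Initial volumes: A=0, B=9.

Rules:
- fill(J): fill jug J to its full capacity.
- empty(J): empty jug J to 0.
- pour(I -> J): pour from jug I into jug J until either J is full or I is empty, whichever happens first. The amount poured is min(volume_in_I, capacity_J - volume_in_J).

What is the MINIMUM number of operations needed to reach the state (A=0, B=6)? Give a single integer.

BFS from (A=0, B=9). One shortest path:
  1. pour(B -> A) -> (A=4 B=5)
  2. empty(A) -> (A=0 B=5)
  3. pour(B -> A) -> (A=4 B=1)
  4. empty(A) -> (A=0 B=1)
  5. pour(B -> A) -> (A=1 B=0)
  6. fill(B) -> (A=1 B=9)
  7. pour(B -> A) -> (A=4 B=6)
  8. empty(A) -> (A=0 B=6)
Reached target in 8 moves.

Answer: 8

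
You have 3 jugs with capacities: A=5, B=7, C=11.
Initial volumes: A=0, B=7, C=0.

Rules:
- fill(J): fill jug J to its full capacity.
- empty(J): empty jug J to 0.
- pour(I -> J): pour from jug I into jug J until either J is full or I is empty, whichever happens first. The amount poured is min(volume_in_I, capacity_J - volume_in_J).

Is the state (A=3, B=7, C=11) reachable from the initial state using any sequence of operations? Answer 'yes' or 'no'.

BFS from (A=0, B=7, C=0):
  1. pour(B -> C) -> (A=0 B=0 C=7)
  2. fill(B) -> (A=0 B=7 C=7)
  3. pour(B -> C) -> (A=0 B=3 C=11)
  4. pour(B -> A) -> (A=3 B=0 C=11)
  5. fill(B) -> (A=3 B=7 C=11)
Target reached → yes.

Answer: yes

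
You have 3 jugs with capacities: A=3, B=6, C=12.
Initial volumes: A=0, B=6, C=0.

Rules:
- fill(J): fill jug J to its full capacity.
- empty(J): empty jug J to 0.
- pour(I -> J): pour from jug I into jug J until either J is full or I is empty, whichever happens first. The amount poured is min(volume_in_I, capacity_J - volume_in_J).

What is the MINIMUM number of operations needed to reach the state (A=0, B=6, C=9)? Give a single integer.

BFS from (A=0, B=6, C=0). One shortest path:
  1. fill(C) -> (A=0 B=6 C=12)
  2. pour(C -> A) -> (A=3 B=6 C=9)
  3. empty(A) -> (A=0 B=6 C=9)
Reached target in 3 moves.

Answer: 3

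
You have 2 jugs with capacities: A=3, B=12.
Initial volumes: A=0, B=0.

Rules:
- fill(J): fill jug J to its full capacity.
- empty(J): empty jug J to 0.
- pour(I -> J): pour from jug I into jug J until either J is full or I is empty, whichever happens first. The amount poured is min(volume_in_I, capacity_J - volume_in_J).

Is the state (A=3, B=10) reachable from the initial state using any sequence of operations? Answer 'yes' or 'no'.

BFS explored all 10 reachable states.
Reachable set includes: (0,0), (0,3), (0,6), (0,9), (0,12), (3,0), (3,3), (3,6), (3,9), (3,12)
Target (A=3, B=10) not in reachable set → no.

Answer: no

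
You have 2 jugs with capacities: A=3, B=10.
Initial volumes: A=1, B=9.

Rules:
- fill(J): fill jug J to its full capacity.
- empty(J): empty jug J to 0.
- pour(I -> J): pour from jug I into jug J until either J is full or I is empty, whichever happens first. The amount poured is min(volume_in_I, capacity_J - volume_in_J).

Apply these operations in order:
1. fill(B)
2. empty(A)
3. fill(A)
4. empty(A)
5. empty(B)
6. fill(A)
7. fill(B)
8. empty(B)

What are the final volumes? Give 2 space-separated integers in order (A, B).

Step 1: fill(B) -> (A=1 B=10)
Step 2: empty(A) -> (A=0 B=10)
Step 3: fill(A) -> (A=3 B=10)
Step 4: empty(A) -> (A=0 B=10)
Step 5: empty(B) -> (A=0 B=0)
Step 6: fill(A) -> (A=3 B=0)
Step 7: fill(B) -> (A=3 B=10)
Step 8: empty(B) -> (A=3 B=0)

Answer: 3 0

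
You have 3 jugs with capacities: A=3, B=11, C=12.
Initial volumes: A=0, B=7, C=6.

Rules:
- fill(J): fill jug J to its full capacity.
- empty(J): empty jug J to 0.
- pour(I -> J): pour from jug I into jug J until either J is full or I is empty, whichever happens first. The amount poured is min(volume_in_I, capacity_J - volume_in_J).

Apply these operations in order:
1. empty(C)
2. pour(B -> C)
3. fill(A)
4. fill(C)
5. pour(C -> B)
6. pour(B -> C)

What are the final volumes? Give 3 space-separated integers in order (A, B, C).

Answer: 3 0 12

Derivation:
Step 1: empty(C) -> (A=0 B=7 C=0)
Step 2: pour(B -> C) -> (A=0 B=0 C=7)
Step 3: fill(A) -> (A=3 B=0 C=7)
Step 4: fill(C) -> (A=3 B=0 C=12)
Step 5: pour(C -> B) -> (A=3 B=11 C=1)
Step 6: pour(B -> C) -> (A=3 B=0 C=12)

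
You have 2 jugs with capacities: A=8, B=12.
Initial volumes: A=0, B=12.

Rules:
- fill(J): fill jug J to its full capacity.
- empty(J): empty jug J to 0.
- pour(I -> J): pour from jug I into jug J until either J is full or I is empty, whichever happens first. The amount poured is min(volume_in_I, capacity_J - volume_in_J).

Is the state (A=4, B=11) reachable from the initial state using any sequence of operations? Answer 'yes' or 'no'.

BFS explored all 10 reachable states.
Reachable set includes: (0,0), (0,4), (0,8), (0,12), (4,0), (4,12), (8,0), (8,4), (8,8), (8,12)
Target (A=4, B=11) not in reachable set → no.

Answer: no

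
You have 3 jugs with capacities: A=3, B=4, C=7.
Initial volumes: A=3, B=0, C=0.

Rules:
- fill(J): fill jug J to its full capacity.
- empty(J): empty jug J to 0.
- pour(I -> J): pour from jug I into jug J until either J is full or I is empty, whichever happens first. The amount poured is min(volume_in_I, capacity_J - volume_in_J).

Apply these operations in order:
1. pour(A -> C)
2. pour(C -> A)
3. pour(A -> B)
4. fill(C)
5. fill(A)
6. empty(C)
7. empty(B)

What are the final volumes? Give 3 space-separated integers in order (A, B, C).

Answer: 3 0 0

Derivation:
Step 1: pour(A -> C) -> (A=0 B=0 C=3)
Step 2: pour(C -> A) -> (A=3 B=0 C=0)
Step 3: pour(A -> B) -> (A=0 B=3 C=0)
Step 4: fill(C) -> (A=0 B=3 C=7)
Step 5: fill(A) -> (A=3 B=3 C=7)
Step 6: empty(C) -> (A=3 B=3 C=0)
Step 7: empty(B) -> (A=3 B=0 C=0)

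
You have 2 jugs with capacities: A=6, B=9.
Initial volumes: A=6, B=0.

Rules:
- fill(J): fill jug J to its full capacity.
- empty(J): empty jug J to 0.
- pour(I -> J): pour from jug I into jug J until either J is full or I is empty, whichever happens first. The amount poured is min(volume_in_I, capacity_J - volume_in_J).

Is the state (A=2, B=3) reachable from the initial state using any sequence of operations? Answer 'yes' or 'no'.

Answer: no

Derivation:
BFS explored all 10 reachable states.
Reachable set includes: (0,0), (0,3), (0,6), (0,9), (3,0), (3,9), (6,0), (6,3), (6,6), (6,9)
Target (A=2, B=3) not in reachable set → no.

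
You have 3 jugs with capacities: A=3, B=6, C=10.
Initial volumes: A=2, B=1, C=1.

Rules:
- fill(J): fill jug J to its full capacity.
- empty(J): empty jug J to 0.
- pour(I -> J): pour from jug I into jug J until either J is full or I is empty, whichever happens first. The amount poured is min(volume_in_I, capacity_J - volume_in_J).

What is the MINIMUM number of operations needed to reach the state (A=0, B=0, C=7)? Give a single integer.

Answer: 3

Derivation:
BFS from (A=2, B=1, C=1). One shortest path:
  1. empty(A) -> (A=0 B=1 C=1)
  2. fill(B) -> (A=0 B=6 C=1)
  3. pour(B -> C) -> (A=0 B=0 C=7)
Reached target in 3 moves.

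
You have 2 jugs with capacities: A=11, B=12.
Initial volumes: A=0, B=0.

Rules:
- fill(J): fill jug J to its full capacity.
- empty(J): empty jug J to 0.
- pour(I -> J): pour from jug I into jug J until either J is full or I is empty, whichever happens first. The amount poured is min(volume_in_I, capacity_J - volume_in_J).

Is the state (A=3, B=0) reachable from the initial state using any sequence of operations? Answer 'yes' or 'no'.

Answer: yes

Derivation:
BFS from (A=0, B=0):
  1. fill(B) -> (A=0 B=12)
  2. pour(B -> A) -> (A=11 B=1)
  3. empty(A) -> (A=0 B=1)
  4. pour(B -> A) -> (A=1 B=0)
  5. fill(B) -> (A=1 B=12)
  6. pour(B -> A) -> (A=11 B=2)
  7. empty(A) -> (A=0 B=2)
  8. pour(B -> A) -> (A=2 B=0)
  9. fill(B) -> (A=2 B=12)
  10. pour(B -> A) -> (A=11 B=3)
  11. empty(A) -> (A=0 B=3)
  12. pour(B -> A) -> (A=3 B=0)
Target reached → yes.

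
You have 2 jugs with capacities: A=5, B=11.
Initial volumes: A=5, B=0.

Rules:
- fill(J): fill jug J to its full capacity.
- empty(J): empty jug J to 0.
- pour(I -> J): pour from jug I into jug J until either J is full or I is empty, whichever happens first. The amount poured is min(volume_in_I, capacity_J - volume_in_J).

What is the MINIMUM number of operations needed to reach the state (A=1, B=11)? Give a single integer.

Answer: 8

Derivation:
BFS from (A=5, B=0). One shortest path:
  1. empty(A) -> (A=0 B=0)
  2. fill(B) -> (A=0 B=11)
  3. pour(B -> A) -> (A=5 B=6)
  4. empty(A) -> (A=0 B=6)
  5. pour(B -> A) -> (A=5 B=1)
  6. empty(A) -> (A=0 B=1)
  7. pour(B -> A) -> (A=1 B=0)
  8. fill(B) -> (A=1 B=11)
Reached target in 8 moves.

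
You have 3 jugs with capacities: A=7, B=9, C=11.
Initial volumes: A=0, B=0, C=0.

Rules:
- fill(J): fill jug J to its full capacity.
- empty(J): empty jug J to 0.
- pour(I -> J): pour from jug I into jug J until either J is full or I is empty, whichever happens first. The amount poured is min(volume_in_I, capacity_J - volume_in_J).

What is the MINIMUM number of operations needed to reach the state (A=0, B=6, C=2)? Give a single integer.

BFS from (A=0, B=0, C=0). One shortest path:
  1. fill(C) -> (A=0 B=0 C=11)
  2. pour(C -> A) -> (A=7 B=0 C=4)
  3. empty(A) -> (A=0 B=0 C=4)
  4. pour(C -> A) -> (A=4 B=0 C=0)
  5. fill(C) -> (A=4 B=0 C=11)
  6. pour(C -> B) -> (A=4 B=9 C=2)
  7. pour(B -> A) -> (A=7 B=6 C=2)
  8. empty(A) -> (A=0 B=6 C=2)
Reached target in 8 moves.

Answer: 8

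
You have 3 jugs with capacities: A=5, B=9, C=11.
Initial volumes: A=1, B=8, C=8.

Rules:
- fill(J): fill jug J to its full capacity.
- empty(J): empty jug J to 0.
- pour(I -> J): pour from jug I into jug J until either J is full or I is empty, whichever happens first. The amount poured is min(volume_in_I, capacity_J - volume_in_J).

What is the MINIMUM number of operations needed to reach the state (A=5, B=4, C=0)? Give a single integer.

BFS from (A=1, B=8, C=8). One shortest path:
  1. empty(C) -> (A=1 B=8 C=0)
  2. pour(B -> A) -> (A=5 B=4 C=0)
Reached target in 2 moves.

Answer: 2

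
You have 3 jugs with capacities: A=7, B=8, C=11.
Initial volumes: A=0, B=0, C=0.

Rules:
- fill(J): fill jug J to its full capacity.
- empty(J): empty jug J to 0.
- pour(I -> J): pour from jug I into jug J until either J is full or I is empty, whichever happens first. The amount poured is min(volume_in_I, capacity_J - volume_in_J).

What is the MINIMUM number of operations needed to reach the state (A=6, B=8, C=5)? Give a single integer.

BFS from (A=0, B=0, C=0). One shortest path:
  1. fill(B) -> (A=0 B=8 C=0)
  2. pour(B -> A) -> (A=7 B=1 C=0)
  3. pour(A -> C) -> (A=0 B=1 C=7)
  4. pour(B -> A) -> (A=1 B=0 C=7)
  5. pour(C -> B) -> (A=1 B=7 C=0)
  6. fill(C) -> (A=1 B=7 C=11)
  7. pour(C -> A) -> (A=7 B=7 C=5)
  8. pour(A -> B) -> (A=6 B=8 C=5)
Reached target in 8 moves.

Answer: 8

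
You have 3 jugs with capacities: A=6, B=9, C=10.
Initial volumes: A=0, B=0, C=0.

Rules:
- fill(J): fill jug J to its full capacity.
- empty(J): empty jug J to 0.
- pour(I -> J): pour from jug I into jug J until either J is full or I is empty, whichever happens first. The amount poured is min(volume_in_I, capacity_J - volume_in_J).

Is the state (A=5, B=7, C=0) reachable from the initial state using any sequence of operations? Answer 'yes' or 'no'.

Answer: yes

Derivation:
BFS from (A=0, B=0, C=0):
  1. fill(A) -> (A=6 B=0 C=0)
  2. fill(B) -> (A=6 B=9 C=0)
  3. pour(B -> C) -> (A=6 B=0 C=9)
  4. pour(A -> B) -> (A=0 B=6 C=9)
  5. fill(A) -> (A=6 B=6 C=9)
  6. pour(A -> C) -> (A=5 B=6 C=10)
  7. pour(C -> B) -> (A=5 B=9 C=7)
  8. empty(B) -> (A=5 B=0 C=7)
  9. pour(C -> B) -> (A=5 B=7 C=0)
Target reached → yes.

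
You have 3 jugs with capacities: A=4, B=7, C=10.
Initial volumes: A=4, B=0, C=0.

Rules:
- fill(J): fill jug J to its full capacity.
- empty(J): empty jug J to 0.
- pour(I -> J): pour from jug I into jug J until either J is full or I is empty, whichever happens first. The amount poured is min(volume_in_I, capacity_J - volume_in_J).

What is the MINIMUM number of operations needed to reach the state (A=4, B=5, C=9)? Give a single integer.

Answer: 8

Derivation:
BFS from (A=4, B=0, C=0). One shortest path:
  1. fill(B) -> (A=4 B=7 C=0)
  2. pour(A -> C) -> (A=0 B=7 C=4)
  3. pour(B -> A) -> (A=4 B=3 C=4)
  4. pour(A -> C) -> (A=0 B=3 C=8)
  5. pour(B -> A) -> (A=3 B=0 C=8)
  6. fill(B) -> (A=3 B=7 C=8)
  7. pour(B -> C) -> (A=3 B=5 C=10)
  8. pour(C -> A) -> (A=4 B=5 C=9)
Reached target in 8 moves.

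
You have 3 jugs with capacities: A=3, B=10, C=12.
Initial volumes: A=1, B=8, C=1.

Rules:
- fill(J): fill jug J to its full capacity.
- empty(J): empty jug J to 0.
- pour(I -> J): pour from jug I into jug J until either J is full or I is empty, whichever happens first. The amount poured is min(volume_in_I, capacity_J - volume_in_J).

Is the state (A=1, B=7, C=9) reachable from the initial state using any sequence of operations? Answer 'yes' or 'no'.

Answer: no

Derivation:
BFS explored all 375 reachable states.
Reachable set includes: (0,0,0), (0,0,1), (0,0,2), (0,0,3), (0,0,4), (0,0,5), (0,0,6), (0,0,7), (0,0,8), (0,0,9), (0,0,10), (0,0,11) ...
Target (A=1, B=7, C=9) not in reachable set → no.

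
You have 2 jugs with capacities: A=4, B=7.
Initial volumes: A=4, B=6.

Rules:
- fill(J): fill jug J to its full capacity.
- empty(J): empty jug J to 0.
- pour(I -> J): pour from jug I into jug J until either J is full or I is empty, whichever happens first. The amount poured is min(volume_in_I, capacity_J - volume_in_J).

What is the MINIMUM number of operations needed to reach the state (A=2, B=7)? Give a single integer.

Answer: 5

Derivation:
BFS from (A=4, B=6). One shortest path:
  1. empty(A) -> (A=0 B=6)
  2. pour(B -> A) -> (A=4 B=2)
  3. empty(A) -> (A=0 B=2)
  4. pour(B -> A) -> (A=2 B=0)
  5. fill(B) -> (A=2 B=7)
Reached target in 5 moves.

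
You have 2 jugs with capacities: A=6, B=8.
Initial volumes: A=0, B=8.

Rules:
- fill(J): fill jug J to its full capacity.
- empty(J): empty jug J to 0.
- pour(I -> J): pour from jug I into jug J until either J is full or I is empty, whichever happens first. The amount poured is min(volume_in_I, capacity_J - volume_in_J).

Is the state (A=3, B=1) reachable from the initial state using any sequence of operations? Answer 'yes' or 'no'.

Answer: no

Derivation:
BFS explored all 14 reachable states.
Reachable set includes: (0,0), (0,2), (0,4), (0,6), (0,8), (2,0), (2,8), (4,0), (4,8), (6,0), (6,2), (6,4) ...
Target (A=3, B=1) not in reachable set → no.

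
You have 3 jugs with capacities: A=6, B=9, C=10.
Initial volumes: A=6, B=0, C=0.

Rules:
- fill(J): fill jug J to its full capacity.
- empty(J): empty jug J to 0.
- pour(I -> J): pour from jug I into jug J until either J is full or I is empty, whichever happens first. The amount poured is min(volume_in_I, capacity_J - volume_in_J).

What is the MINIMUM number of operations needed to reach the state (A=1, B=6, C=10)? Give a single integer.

Answer: 6

Derivation:
BFS from (A=6, B=0, C=0). One shortest path:
  1. fill(C) -> (A=6 B=0 C=10)
  2. pour(C -> B) -> (A=6 B=9 C=1)
  3. empty(B) -> (A=6 B=0 C=1)
  4. pour(A -> B) -> (A=0 B=6 C=1)
  5. pour(C -> A) -> (A=1 B=6 C=0)
  6. fill(C) -> (A=1 B=6 C=10)
Reached target in 6 moves.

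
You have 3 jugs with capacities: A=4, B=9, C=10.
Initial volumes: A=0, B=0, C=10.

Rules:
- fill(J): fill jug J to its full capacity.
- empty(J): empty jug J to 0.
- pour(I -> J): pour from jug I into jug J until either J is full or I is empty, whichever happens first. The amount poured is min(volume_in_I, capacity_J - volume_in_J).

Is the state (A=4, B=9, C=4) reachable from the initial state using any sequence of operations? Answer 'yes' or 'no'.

BFS from (A=0, B=0, C=10):
  1. fill(A) -> (A=4 B=0 C=10)
  2. fill(B) -> (A=4 B=9 C=10)
  3. empty(C) -> (A=4 B=9 C=0)
  4. pour(A -> C) -> (A=0 B=9 C=4)
  5. fill(A) -> (A=4 B=9 C=4)
Target reached → yes.

Answer: yes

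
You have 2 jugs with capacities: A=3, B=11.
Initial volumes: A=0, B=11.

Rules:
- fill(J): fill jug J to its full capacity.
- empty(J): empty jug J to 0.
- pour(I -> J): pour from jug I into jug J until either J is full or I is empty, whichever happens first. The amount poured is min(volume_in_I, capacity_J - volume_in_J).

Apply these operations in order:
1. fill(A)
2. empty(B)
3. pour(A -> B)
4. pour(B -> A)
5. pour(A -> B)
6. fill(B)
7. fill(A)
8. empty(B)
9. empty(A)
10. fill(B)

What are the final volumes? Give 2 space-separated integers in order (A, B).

Step 1: fill(A) -> (A=3 B=11)
Step 2: empty(B) -> (A=3 B=0)
Step 3: pour(A -> B) -> (A=0 B=3)
Step 4: pour(B -> A) -> (A=3 B=0)
Step 5: pour(A -> B) -> (A=0 B=3)
Step 6: fill(B) -> (A=0 B=11)
Step 7: fill(A) -> (A=3 B=11)
Step 8: empty(B) -> (A=3 B=0)
Step 9: empty(A) -> (A=0 B=0)
Step 10: fill(B) -> (A=0 B=11)

Answer: 0 11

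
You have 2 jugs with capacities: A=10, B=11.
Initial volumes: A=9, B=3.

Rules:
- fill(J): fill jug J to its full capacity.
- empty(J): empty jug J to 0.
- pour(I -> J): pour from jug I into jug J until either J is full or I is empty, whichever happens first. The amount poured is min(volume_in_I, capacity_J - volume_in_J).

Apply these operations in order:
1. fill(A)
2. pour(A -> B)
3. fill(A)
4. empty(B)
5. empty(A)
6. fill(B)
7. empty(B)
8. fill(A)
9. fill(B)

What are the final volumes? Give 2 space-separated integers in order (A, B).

Step 1: fill(A) -> (A=10 B=3)
Step 2: pour(A -> B) -> (A=2 B=11)
Step 3: fill(A) -> (A=10 B=11)
Step 4: empty(B) -> (A=10 B=0)
Step 5: empty(A) -> (A=0 B=0)
Step 6: fill(B) -> (A=0 B=11)
Step 7: empty(B) -> (A=0 B=0)
Step 8: fill(A) -> (A=10 B=0)
Step 9: fill(B) -> (A=10 B=11)

Answer: 10 11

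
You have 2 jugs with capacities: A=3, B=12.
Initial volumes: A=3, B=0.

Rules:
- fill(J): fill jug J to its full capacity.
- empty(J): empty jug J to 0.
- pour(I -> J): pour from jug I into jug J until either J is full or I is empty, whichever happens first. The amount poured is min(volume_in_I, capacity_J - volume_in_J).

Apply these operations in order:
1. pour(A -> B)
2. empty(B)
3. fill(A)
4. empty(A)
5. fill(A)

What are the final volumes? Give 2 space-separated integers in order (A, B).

Answer: 3 0

Derivation:
Step 1: pour(A -> B) -> (A=0 B=3)
Step 2: empty(B) -> (A=0 B=0)
Step 3: fill(A) -> (A=3 B=0)
Step 4: empty(A) -> (A=0 B=0)
Step 5: fill(A) -> (A=3 B=0)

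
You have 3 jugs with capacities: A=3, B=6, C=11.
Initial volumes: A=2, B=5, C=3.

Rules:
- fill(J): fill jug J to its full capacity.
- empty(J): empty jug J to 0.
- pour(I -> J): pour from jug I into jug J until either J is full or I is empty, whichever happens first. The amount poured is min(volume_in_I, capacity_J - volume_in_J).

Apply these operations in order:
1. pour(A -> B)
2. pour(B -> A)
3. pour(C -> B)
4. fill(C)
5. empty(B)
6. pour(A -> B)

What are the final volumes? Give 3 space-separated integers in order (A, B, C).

Step 1: pour(A -> B) -> (A=1 B=6 C=3)
Step 2: pour(B -> A) -> (A=3 B=4 C=3)
Step 3: pour(C -> B) -> (A=3 B=6 C=1)
Step 4: fill(C) -> (A=3 B=6 C=11)
Step 5: empty(B) -> (A=3 B=0 C=11)
Step 6: pour(A -> B) -> (A=0 B=3 C=11)

Answer: 0 3 11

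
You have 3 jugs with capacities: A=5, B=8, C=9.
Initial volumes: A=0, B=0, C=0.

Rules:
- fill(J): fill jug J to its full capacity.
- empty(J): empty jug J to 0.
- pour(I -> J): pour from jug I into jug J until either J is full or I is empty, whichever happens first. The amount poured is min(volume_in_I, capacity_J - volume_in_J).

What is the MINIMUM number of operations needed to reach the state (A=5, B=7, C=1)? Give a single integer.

Answer: 6

Derivation:
BFS from (A=0, B=0, C=0). One shortest path:
  1. fill(A) -> (A=5 B=0 C=0)
  2. fill(B) -> (A=5 B=8 C=0)
  3. pour(B -> C) -> (A=5 B=0 C=8)
  4. pour(A -> C) -> (A=4 B=0 C=9)
  5. pour(C -> B) -> (A=4 B=8 C=1)
  6. pour(B -> A) -> (A=5 B=7 C=1)
Reached target in 6 moves.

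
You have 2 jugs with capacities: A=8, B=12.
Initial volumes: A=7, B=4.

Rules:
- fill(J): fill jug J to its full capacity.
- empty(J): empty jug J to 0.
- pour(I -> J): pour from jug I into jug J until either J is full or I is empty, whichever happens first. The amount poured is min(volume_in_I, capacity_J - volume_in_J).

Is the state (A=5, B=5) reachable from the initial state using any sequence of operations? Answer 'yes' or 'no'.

Answer: no

Derivation:
BFS explored all 21 reachable states.
Reachable set includes: (0,0), (0,3), (0,4), (0,7), (0,8), (0,11), (0,12), (3,0), (3,12), (4,0), (4,12), (7,0) ...
Target (A=5, B=5) not in reachable set → no.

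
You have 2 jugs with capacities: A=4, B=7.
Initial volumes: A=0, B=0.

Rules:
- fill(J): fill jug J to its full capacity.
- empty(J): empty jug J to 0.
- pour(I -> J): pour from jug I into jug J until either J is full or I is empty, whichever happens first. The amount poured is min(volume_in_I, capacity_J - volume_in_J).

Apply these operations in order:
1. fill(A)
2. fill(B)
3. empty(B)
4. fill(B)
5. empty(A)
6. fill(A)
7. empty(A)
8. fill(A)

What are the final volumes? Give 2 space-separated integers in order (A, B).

Step 1: fill(A) -> (A=4 B=0)
Step 2: fill(B) -> (A=4 B=7)
Step 3: empty(B) -> (A=4 B=0)
Step 4: fill(B) -> (A=4 B=7)
Step 5: empty(A) -> (A=0 B=7)
Step 6: fill(A) -> (A=4 B=7)
Step 7: empty(A) -> (A=0 B=7)
Step 8: fill(A) -> (A=4 B=7)

Answer: 4 7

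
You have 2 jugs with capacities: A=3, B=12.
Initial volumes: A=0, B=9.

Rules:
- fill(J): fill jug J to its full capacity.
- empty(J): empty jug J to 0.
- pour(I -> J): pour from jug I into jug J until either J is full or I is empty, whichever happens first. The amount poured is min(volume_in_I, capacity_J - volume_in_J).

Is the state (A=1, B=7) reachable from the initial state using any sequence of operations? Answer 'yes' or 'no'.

BFS explored all 10 reachable states.
Reachable set includes: (0,0), (0,3), (0,6), (0,9), (0,12), (3,0), (3,3), (3,6), (3,9), (3,12)
Target (A=1, B=7) not in reachable set → no.

Answer: no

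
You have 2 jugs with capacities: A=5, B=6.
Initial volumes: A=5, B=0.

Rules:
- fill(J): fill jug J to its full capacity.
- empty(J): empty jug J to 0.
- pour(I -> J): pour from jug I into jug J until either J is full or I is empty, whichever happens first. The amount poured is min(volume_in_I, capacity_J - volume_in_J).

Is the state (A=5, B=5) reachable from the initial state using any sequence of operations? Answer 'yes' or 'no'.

Answer: yes

Derivation:
BFS from (A=5, B=0):
  1. pour(A -> B) -> (A=0 B=5)
  2. fill(A) -> (A=5 B=5)
Target reached → yes.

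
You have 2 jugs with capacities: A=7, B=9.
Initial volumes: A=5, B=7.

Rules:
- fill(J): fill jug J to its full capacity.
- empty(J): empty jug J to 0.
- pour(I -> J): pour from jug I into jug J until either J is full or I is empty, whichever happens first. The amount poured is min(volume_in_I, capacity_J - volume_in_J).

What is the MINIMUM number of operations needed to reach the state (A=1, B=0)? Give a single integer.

Answer: 6

Derivation:
BFS from (A=5, B=7). One shortest path:
  1. pour(A -> B) -> (A=3 B=9)
  2. empty(B) -> (A=3 B=0)
  3. pour(A -> B) -> (A=0 B=3)
  4. fill(A) -> (A=7 B=3)
  5. pour(A -> B) -> (A=1 B=9)
  6. empty(B) -> (A=1 B=0)
Reached target in 6 moves.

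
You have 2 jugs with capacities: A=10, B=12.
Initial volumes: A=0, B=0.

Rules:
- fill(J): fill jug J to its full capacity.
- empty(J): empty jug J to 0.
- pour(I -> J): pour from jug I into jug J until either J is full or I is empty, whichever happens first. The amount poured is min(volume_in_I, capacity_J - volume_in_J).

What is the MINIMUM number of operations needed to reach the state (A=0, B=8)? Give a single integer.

Answer: 6

Derivation:
BFS from (A=0, B=0). One shortest path:
  1. fill(A) -> (A=10 B=0)
  2. pour(A -> B) -> (A=0 B=10)
  3. fill(A) -> (A=10 B=10)
  4. pour(A -> B) -> (A=8 B=12)
  5. empty(B) -> (A=8 B=0)
  6. pour(A -> B) -> (A=0 B=8)
Reached target in 6 moves.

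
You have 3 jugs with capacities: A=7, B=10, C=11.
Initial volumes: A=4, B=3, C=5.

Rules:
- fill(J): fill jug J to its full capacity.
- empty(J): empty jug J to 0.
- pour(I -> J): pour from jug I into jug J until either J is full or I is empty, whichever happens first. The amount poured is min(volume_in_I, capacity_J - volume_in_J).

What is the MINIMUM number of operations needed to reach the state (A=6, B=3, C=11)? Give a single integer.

BFS from (A=4, B=3, C=5). One shortest path:
  1. fill(A) -> (A=7 B=3 C=5)
  2. empty(C) -> (A=7 B=3 C=0)
  3. pour(A -> B) -> (A=0 B=10 C=0)
  4. pour(B -> C) -> (A=0 B=0 C=10)
  5. fill(B) -> (A=0 B=10 C=10)
  6. pour(B -> A) -> (A=7 B=3 C=10)
  7. pour(A -> C) -> (A=6 B=3 C=11)
Reached target in 7 moves.

Answer: 7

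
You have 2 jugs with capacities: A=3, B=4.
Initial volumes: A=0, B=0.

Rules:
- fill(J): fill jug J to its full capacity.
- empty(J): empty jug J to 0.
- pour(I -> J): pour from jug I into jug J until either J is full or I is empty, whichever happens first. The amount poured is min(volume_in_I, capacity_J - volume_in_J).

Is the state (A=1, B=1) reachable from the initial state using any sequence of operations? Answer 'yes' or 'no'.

BFS explored all 14 reachable states.
Reachable set includes: (0,0), (0,1), (0,2), (0,3), (0,4), (1,0), (1,4), (2,0), (2,4), (3,0), (3,1), (3,2) ...
Target (A=1, B=1) not in reachable set → no.

Answer: no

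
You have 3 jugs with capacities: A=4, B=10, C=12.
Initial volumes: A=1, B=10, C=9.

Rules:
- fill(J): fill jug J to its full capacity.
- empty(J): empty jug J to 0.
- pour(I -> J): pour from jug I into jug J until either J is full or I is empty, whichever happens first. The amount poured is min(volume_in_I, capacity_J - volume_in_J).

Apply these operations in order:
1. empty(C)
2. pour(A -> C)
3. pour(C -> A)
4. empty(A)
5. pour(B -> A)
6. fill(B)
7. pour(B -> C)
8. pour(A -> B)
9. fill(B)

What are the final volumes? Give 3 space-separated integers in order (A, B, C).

Answer: 0 10 10

Derivation:
Step 1: empty(C) -> (A=1 B=10 C=0)
Step 2: pour(A -> C) -> (A=0 B=10 C=1)
Step 3: pour(C -> A) -> (A=1 B=10 C=0)
Step 4: empty(A) -> (A=0 B=10 C=0)
Step 5: pour(B -> A) -> (A=4 B=6 C=0)
Step 6: fill(B) -> (A=4 B=10 C=0)
Step 7: pour(B -> C) -> (A=4 B=0 C=10)
Step 8: pour(A -> B) -> (A=0 B=4 C=10)
Step 9: fill(B) -> (A=0 B=10 C=10)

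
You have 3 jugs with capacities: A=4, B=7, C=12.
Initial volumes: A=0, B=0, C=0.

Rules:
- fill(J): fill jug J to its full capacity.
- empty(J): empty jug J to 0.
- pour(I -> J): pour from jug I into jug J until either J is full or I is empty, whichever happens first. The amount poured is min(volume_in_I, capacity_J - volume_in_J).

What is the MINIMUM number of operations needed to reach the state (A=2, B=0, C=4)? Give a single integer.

Answer: 8

Derivation:
BFS from (A=0, B=0, C=0). One shortest path:
  1. fill(A) -> (A=4 B=0 C=0)
  2. fill(B) -> (A=4 B=7 C=0)
  3. pour(B -> C) -> (A=4 B=0 C=7)
  4. fill(B) -> (A=4 B=7 C=7)
  5. pour(B -> C) -> (A=4 B=2 C=12)
  6. empty(C) -> (A=4 B=2 C=0)
  7. pour(A -> C) -> (A=0 B=2 C=4)
  8. pour(B -> A) -> (A=2 B=0 C=4)
Reached target in 8 moves.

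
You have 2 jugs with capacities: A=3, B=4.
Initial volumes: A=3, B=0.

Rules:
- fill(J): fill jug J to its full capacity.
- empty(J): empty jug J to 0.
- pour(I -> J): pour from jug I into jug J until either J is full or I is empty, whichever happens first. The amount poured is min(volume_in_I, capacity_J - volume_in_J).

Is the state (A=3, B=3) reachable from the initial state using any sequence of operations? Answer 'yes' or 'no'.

Answer: yes

Derivation:
BFS from (A=3, B=0):
  1. pour(A -> B) -> (A=0 B=3)
  2. fill(A) -> (A=3 B=3)
Target reached → yes.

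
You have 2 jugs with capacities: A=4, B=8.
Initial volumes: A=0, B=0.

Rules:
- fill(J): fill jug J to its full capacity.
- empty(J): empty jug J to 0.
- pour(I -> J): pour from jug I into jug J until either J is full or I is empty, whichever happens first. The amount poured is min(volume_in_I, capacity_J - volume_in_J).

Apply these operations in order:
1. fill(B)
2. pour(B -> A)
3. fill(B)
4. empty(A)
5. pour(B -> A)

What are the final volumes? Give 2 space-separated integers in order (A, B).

Answer: 4 4

Derivation:
Step 1: fill(B) -> (A=0 B=8)
Step 2: pour(B -> A) -> (A=4 B=4)
Step 3: fill(B) -> (A=4 B=8)
Step 4: empty(A) -> (A=0 B=8)
Step 5: pour(B -> A) -> (A=4 B=4)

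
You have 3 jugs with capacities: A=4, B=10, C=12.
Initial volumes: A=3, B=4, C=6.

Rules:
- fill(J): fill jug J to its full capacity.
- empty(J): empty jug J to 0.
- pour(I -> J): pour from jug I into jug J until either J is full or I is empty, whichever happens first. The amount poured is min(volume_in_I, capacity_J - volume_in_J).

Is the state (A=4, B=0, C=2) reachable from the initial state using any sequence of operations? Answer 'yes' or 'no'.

BFS from (A=3, B=4, C=6):
  1. empty(A) -> (A=0 B=4 C=6)
  2. empty(B) -> (A=0 B=0 C=6)
  3. pour(C -> A) -> (A=4 B=0 C=2)
Target reached → yes.

Answer: yes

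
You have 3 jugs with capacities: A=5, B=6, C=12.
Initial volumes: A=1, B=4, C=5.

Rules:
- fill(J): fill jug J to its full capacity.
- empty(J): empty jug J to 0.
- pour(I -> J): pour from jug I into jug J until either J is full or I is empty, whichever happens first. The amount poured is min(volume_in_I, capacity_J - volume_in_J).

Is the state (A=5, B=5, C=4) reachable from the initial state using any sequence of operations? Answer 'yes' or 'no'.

Answer: yes

Derivation:
BFS from (A=1, B=4, C=5):
  1. fill(A) -> (A=5 B=4 C=5)
  2. pour(B -> C) -> (A=5 B=0 C=9)
  3. pour(A -> B) -> (A=0 B=5 C=9)
  4. pour(C -> A) -> (A=5 B=5 C=4)
Target reached → yes.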